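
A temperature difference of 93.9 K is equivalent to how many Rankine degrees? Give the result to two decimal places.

169.02°R

For a temperature interval the offset drops out; only the factor 1.8 applies.
93.9 × 1.8 = 169.02.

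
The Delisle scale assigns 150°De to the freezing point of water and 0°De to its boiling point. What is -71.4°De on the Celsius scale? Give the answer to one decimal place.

147.6°C

Linear interpolation between the fixed points: C = (-71.4 - 150) × 100 / (0 - 150) = 147.6000°C.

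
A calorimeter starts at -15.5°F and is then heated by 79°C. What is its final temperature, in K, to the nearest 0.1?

Initial temperature in Celsius: (-15.5 - 32) × 5/9 = -26.3889°C.
Final Celsius temperature: -26.3889 + 79.0000 = 52.6111°C.
In kelvin: 52.6111 + 273.15 = 325.8 K.

325.8 K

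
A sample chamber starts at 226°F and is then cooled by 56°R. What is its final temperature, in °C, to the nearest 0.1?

76.7°C

Initial temperature in Celsius: (226 - 32) × 5/9 = 107.7778°C.
The 56°R change is an interval, so only the factor 5/9 applies: -56 × 5/9 = -31.1111°C.
Final Celsius temperature: 107.7778 - 31.1111 = 76.6667°C.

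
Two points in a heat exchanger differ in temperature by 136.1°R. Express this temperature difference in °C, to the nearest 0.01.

75.61°C

Only the scale ratio 5/9 matters for a change in temperature.
136.1 × 5/9 = 75.61.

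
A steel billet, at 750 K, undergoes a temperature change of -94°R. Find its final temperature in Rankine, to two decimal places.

1256.00°R

Initial temperature in Celsius: 750 - 273.15 = 476.8500°C.
The 94°R change is an interval, so only the factor 5/9 applies: -94 × 5/9 = -52.2222°C.
Final Celsius temperature: 476.8500 - 52.2222 = 424.6278°C.
In Rankine: 424.6278 × 1.8 + 491.67 = 1256.00°R.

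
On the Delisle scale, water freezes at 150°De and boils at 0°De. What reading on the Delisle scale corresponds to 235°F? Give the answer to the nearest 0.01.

First in Celsius: (235 - 32) × 5/9 = 112.7778°C.
Linearly onto the Delisle scale: 150 + (112.7778 / 100) × (0 - 150) = -19.17°De.

-19.17°De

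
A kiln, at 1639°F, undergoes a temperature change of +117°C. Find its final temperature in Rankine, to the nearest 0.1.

Initial temperature in Celsius: (1639 - 32) × 5/9 = 892.7778°C.
Final Celsius temperature: 892.7778 + 117.0000 = 1009.7778°C.
In Rankine: 1009.7778 × 1.8 + 491.67 = 2309.3°R.

2309.3°R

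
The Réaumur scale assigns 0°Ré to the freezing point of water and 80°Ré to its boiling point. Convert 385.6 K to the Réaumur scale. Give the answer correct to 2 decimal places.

89.96°Ré

First in Celsius: 385.6 - 273.15 = 112.4500°C.
Linearly onto the Réaumur scale: 0 + (112.4500 / 100) × (80 - 0) = 89.96°Ré.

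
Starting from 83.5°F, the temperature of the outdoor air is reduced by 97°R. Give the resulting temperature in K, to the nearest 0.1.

247.9 K

Initial temperature in Celsius: (83.5 - 32) × 5/9 = 28.6111°C.
The 97°R change is an interval, so only the factor 5/9 applies: -97 × 5/9 = -53.8889°C.
Final Celsius temperature: 28.6111 - 53.8889 = -25.2778°C.
In kelvin: -25.2778 + 273.15 = 247.9 K.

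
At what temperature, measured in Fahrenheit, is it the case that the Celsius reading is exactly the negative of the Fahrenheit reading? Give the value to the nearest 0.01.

Let F be the Fahrenheit reading. The Celsius reading is C = 5/9·F - 17.7778.
Require C = -1·F: 5/9·F - 17.7778 = -1·F.
(14/9)·F = 17.7778  ⇒  F = 11.43.

11.43°F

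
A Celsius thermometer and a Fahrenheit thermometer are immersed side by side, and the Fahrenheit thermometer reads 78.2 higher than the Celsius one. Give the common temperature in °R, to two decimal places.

Let x be the Celsius reading; then the Fahrenheit reading is 1.8·x + 32.
(1.8·x + 32) - x = 78.2  ⇒  (0.8)·x = 46.2  ⇒  x = 57.7500°C.
In Rankine: 57.7500 × 1.8 + 491.67 = 595.62°R.

595.62°R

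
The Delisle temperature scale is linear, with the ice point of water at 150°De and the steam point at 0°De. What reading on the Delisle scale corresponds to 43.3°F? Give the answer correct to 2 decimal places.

First in Celsius: (43.3 - 32) × 5/9 = 6.2778°C.
Linearly onto the Delisle scale: 150 + (6.2778 / 100) × (0 - 150) = 140.58°De.

140.58°De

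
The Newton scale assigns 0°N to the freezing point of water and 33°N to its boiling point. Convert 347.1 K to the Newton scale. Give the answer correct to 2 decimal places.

First in Celsius: 347.1 - 273.15 = 73.9500°C.
Linearly onto the Newton scale: 0 + (73.9500 / 100) × (33 - 0) = 24.40°N.

24.40°N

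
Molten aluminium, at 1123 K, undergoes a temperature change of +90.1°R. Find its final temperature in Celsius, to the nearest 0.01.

Initial temperature in Celsius: 1123 - 273.15 = 849.8500°C.
The 90.1°R change is an interval, so only the factor 5/9 applies: +90.1 × 5/9 = +50.0556°C.
Final Celsius temperature: 849.8500 + 50.0556 = 899.9056°C.

899.91°C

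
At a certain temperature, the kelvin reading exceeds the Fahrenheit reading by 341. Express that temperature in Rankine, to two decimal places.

267.01°R

Let x be the kelvin reading; then the Fahrenheit reading is 1.8·x - 459.67.
(1.8·x - 459.67) - x = -341  ⇒  (0.8)·x = 118.67  ⇒  x = 148.3375 K.
In Celsius: 148.3375 - 273.15 = -124.8125°C.
In Rankine: -124.8125 × 1.8 + 491.67 = 267.01°R.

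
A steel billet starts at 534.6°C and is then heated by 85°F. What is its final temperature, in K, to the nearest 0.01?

854.97 K

The 85°F change is an interval, so only the factor 5/9 applies: +85 × 5/9 = +47.2222°C.
Final Celsius temperature: 534.6000 + 47.2222 = 581.8222°C.
In kelvin: 581.8222 + 273.15 = 854.97 K.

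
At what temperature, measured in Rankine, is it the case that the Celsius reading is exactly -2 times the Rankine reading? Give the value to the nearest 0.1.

106.9°R

Let R be the Rankine reading. The Celsius reading is C = 5/9·R - 273.15.
Require C = -2·R: 5/9·R - 273.15 = -2·R.
(23/9)·R = 273.15  ⇒  R = 106.9.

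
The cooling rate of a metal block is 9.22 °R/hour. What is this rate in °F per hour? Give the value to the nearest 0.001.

9.220 °F/hour

The quantity depends on a temperature interval, so only the ratio of degree sizes applies; the offset between the scales is irrelevant.
A change of 1°R is a change of 1°F, so 9.22 × 1 = 9.220.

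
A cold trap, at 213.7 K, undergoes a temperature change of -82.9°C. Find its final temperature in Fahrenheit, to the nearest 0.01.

-224.23°F

Initial temperature in Celsius: 213.7 - 273.15 = -59.4500°C.
Final Celsius temperature: -59.4500 - 82.9000 = -142.3500°C.
In Fahrenheit: -142.3500 × 1.8 + 32 = -224.23°F.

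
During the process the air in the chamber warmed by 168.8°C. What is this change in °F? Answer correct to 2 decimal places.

303.84°F

For a temperature interval the offset drops out; only the factor 1.8 applies.
168.8 × 1.8 = 303.84.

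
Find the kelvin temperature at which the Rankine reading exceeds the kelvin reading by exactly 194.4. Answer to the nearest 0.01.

Let K be the kelvin reading. The Rankine reading is R = 1.8·K.
Require R - K = 194.4: (0.8)·K = 194.4.
K = (194.4) / (0.8) = 243.00.

243.00 K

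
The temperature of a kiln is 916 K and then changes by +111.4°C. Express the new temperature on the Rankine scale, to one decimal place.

1849.3°R

Initial temperature in Celsius: 916 - 273.15 = 642.8500°C.
Final Celsius temperature: 642.8500 + 111.4000 = 754.2500°C.
In Rankine: 754.2500 × 1.8 + 491.67 = 1849.3°R.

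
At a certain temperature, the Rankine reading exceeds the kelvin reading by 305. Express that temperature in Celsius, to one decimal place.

108.1°C

Let x be the kelvin reading; then the Rankine reading is 1.8·x.
(1.8·x) - x = 305  ⇒  (0.8)·x = 305  ⇒  x = 381.2500 K.
In Celsius: 381.25 - 273.15 = 108.1°C.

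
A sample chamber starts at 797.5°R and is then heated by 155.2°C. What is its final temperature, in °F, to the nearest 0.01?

Initial temperature in Celsius: (797.5 - 491.67) × 5/9 = 169.9056°C.
Final Celsius temperature: 169.9056 + 155.2000 = 325.1056°C.
In Fahrenheit: 325.1056 × 1.8 + 32 = 617.19°F.

617.19°F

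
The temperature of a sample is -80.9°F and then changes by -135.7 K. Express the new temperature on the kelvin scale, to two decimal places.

Initial temperature in Celsius: (-80.9 - 32) × 5/9 = -62.7222°C.
The 135.7 K change is an interval; Kelvin and Celsius degrees are the same size, so ΔC = -135.7°C.
Final Celsius temperature: -62.7222 - 135.7000 = -198.4222°C.
In kelvin: -198.4222 + 273.15 = 74.73 K.

74.73 K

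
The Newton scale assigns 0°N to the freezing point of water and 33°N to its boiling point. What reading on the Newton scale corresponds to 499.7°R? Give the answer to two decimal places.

1.47°N

First in Celsius: (499.7 - 491.67) × 5/9 = 4.4611°C.
Linearly onto the Newton scale: 0 + (4.4611 / 100) × (33 - 0) = 1.47°N.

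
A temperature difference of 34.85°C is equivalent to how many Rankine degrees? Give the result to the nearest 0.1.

62.7°R

Only the scale ratio 1.8 matters for a change in temperature.
34.85 × 1.8 = 62.7.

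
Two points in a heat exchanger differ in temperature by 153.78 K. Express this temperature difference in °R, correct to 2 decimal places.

276.80°R

Only the scale ratio 1.8 matters for a change in temperature.
153.78 × 1.8 = 276.80.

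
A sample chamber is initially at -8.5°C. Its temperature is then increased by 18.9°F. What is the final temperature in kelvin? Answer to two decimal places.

275.15 K

The 18.9°F change is an interval, so only the factor 5/9 applies: +18.9 × 5/9 = +10.5000°C.
Final Celsius temperature: -8.5000 + 10.5000 = 2.0000°C.
In kelvin: 2.0000 + 273.15 = 275.15 K.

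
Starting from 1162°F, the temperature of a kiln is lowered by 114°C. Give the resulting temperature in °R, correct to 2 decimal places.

1416.47°R

Initial temperature in Celsius: (1162 - 32) × 5/9 = 627.7778°C.
Final Celsius temperature: 627.7778 - 114.0000 = 513.7778°C.
In Rankine: 513.7778 × 1.8 + 491.67 = 1416.47°R.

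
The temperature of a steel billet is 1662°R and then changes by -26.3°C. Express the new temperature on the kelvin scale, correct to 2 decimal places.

897.03 K

Initial temperature in Celsius: (1662 - 491.67) × 5/9 = 650.1833°C.
Final Celsius temperature: 650.1833 - 26.3000 = 623.8833°C.
In kelvin: 623.8833 + 273.15 = 897.03 K.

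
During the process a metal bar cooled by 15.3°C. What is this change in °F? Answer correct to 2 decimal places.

Only the scale ratio 1.8 matters for a change in temperature.
15.3 × 1.8 = 27.54.

27.54°F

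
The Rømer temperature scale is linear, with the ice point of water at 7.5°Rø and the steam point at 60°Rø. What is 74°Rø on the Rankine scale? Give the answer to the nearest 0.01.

Linear interpolation between the fixed points: C = (74 - 7.5) × 100 / (60 - 7.5) = 126.6667°C.
Then 126.6667 × 1.8 + 491.67 = 719.67°R.

719.67°R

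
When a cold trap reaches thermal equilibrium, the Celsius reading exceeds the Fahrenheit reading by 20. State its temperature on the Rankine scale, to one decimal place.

374.7°R

Let x be the Fahrenheit reading; then the Celsius reading is 5/9·x - 17.7778.
(5/9·x - 17.7778) - x = 20  ⇒  (-4/9)·x = 37.7778  ⇒  x = -85.0000°F.
In Celsius: (-85 - 32) × 5/9 = -65.0000°C.
In Rankine: -65.0000 × 1.8 + 491.67 = 374.7°R.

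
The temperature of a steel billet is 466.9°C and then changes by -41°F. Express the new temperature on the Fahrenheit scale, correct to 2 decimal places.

831.42°F

The 41°F change is an interval, so only the factor 5/9 applies: -41 × 5/9 = -22.7778°C.
Final Celsius temperature: 466.9000 - 22.7778 = 444.1222°C.
In Fahrenheit: 444.1222 × 1.8 + 32 = 831.42°F.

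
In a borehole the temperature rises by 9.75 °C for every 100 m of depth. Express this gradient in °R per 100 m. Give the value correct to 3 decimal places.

Since only a temperature interval is involved, the additive offset between the scales drops out.
A change of 1°C is a change of 1.8°R, so 9.75 × 1.8 = 17.550.

17.550 °R/100 m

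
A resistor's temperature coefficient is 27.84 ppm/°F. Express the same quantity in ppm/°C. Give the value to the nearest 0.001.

50.112 ppm/°C

Since only a temperature interval is involved, the additive offset between the scales drops out.
A change of 1°C is a change of 1.8°F, so per °C the value is 27.84 × 1.8 = 50.112.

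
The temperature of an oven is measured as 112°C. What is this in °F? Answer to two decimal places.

In Fahrenheit: 112.0000 × 1.8 + 32 = 233.60°F.

233.60°F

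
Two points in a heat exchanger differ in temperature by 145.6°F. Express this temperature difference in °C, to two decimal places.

80.89°C

An interval of 1°F corresponds to 5/9°C.
145.6 × 5/9 = 80.89.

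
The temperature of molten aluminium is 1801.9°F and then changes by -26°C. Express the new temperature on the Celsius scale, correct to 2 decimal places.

Initial temperature in Celsius: (1801.9 - 32) × 5/9 = 983.2778°C.
Final Celsius temperature: 983.2778 - 26.0000 = 957.2778°C.

957.28°C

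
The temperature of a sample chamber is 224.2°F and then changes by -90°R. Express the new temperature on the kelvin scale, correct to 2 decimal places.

329.93 K

Initial temperature in Celsius: (224.2 - 32) × 5/9 = 106.7778°C.
The 90°R change is an interval, so only the factor 5/9 applies: -90 × 5/9 = -50.0000°C.
Final Celsius temperature: 106.7778 - 50.0000 = 56.7778°C.
In kelvin: 56.7778 + 273.15 = 329.93 K.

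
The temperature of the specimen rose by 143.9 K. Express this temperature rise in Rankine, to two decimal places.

For a temperature interval the offset drops out; only the factor 1.8 applies.
143.9 × 1.8 = 259.02.

259.02°R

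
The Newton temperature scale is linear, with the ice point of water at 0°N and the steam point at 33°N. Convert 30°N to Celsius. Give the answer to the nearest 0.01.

90.91°C

Linear interpolation between the fixed points: C = (30 - 0) × 100 / (33 - 0) = 90.9091°C.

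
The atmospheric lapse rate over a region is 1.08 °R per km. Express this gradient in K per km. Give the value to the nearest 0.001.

0.600 K/km

The quantity depends on a temperature interval, so only the ratio of degree sizes applies; the offset between the scales is irrelevant.
A change of 1°R is a change of 5/9 K, so 1.08 × 5/9 = 0.600.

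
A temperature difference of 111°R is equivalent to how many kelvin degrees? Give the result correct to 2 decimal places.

61.67 K

Only the scale ratio 5/9 matters for a change in temperature.
111 × 5/9 = 61.67.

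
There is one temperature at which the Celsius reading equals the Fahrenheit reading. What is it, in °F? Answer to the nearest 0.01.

Let F be the Fahrenheit reading. The Celsius reading is C = 5/9·F - 17.7778.
Set C = F: 5/9·F - 17.7778 = F.
(-4/9)·F = 17.7778  ⇒  F = -40.00.

-40.00°F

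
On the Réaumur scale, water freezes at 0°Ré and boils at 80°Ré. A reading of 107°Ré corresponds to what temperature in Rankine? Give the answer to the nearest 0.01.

Linear interpolation between the fixed points: C = (107 - 0) × 100 / (80 - 0) = 133.7500°C.
Then 133.7500 × 1.8 + 491.67 = 732.42°R.

732.42°R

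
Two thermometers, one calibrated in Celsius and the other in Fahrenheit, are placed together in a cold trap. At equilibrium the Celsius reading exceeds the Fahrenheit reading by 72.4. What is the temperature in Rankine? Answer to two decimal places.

Let x be the Celsius reading; then the Fahrenheit reading is 1.8·x + 32.
(1.8·x + 32) - x = -72.4  ⇒  (0.8)·x = -104.4  ⇒  x = -130.5000°C.
In Rankine: -130.5000 × 1.8 + 491.67 = 256.77°R.

256.77°R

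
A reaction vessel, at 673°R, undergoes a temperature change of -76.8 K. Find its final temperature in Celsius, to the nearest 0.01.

Initial temperature in Celsius: (673 - 491.67) × 5/9 = 100.7389°C.
The 76.8 K change is an interval; Kelvin and Celsius degrees are the same size, so ΔC = -76.8°C.
Final Celsius temperature: 100.7389 - 76.8000 = 23.9389°C.

23.94°C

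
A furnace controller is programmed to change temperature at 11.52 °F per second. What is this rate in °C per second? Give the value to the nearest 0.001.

Since only a temperature interval is involved, the additive offset between the scales drops out.
A change of 1°F is a change of 5/9°C, so 11.52 × 5/9 = 6.400.

6.400 °C/second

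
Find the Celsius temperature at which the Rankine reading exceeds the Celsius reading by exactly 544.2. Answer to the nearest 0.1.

65.7°C

Let C be the Celsius reading. The Rankine reading is R = 1.8·C + 491.67.
Require R - C = 544.2: (0.8)·C + 491.67 = 544.2.
C = (544.2 - 491.67) / (0.8) = 65.7.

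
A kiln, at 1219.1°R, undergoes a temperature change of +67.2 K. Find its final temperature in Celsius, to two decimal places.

471.33°C

Initial temperature in Celsius: (1219.1 - 491.67) × 5/9 = 404.1278°C.
The 67.2 K change is an interval; Kelvin and Celsius degrees are the same size, so ΔC = +67.2°C.
Final Celsius temperature: 404.1278 + 67.2000 = 471.3278°C.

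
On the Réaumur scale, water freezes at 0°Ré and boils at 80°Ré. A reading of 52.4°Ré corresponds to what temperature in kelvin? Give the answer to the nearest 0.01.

Linear interpolation between the fixed points: C = (52.4 - 0) × 100 / (80 - 0) = 65.5000°C.
Then 65.5000 + 273.15 = 338.65 K.

338.65 K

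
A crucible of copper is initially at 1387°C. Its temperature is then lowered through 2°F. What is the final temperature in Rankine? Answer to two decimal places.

The 2°F change is an interval, so only the factor 5/9 applies: -2 × 5/9 = -1.1111°C.
Final Celsius temperature: 1387.0000 - 1.1111 = 1385.8889°C.
In Rankine: 1385.8889 × 1.8 + 491.67 = 2986.27°R.

2986.27°R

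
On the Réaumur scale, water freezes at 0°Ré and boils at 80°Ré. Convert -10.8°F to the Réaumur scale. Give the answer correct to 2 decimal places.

First in Celsius: (-10.8 - 32) × 5/9 = -23.7778°C.
Linearly onto the Réaumur scale: 0 + (-23.7778 / 100) × (80 - 0) = -19.02°Ré.

-19.02°Ré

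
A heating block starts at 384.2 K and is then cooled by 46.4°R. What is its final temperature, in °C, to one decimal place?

85.3°C

Initial temperature in Celsius: 384.2 - 273.15 = 111.0500°C.
The 46.4°R change is an interval, so only the factor 5/9 applies: -46.4 × 5/9 = -25.7778°C.
Final Celsius temperature: 111.0500 - 25.7778 = 85.2722°C.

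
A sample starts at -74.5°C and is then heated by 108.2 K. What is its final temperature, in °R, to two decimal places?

552.33°R

The 108.2 K change is an interval; Kelvin and Celsius degrees are the same size, so ΔC = +108.2°C.
Final Celsius temperature: -74.5000 + 108.2000 = 33.7000°C.
In Rankine: 33.7000 × 1.8 + 491.67 = 552.33°R.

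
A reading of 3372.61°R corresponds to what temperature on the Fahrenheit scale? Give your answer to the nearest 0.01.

In Celsius: (3372.61 - 491.67) × 5/9 = 1600.5222°C.
In Fahrenheit: 1600.5222 × 1.8 + 32 = 2912.94°F.

2912.94°F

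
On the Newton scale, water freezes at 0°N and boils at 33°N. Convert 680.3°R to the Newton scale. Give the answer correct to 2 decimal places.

First in Celsius: (680.3 - 491.67) × 5/9 = 104.7944°C.
Linearly onto the Newton scale: 0 + (104.7944 / 100) × (33 - 0) = 34.58°N.

34.58°N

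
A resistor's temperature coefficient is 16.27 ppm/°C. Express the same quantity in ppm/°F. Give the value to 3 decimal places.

The quantity depends on a temperature interval, so only the ratio of degree sizes applies; the offset between the scales is irrelevant.
A change of 1°F is a change of 5/9°C, so per °F the value is 16.27 × 5/9 = 9.039.

9.039 ppm/°F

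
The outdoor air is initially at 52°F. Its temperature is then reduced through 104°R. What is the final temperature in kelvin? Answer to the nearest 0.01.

226.48 K

Initial temperature in Celsius: (52 - 32) × 5/9 = 11.1111°C.
The 104°R change is an interval, so only the factor 5/9 applies: -104 × 5/9 = -57.7778°C.
Final Celsius temperature: 11.1111 - 57.7778 = -46.6667°C.
In kelvin: -46.6667 + 273.15 = 226.48 K.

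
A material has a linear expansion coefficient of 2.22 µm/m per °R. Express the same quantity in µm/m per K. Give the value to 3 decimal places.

3.996 µm/m per K

Since only a temperature interval is involved, the additive offset between the scales drops out.
A change of 1 K is a change of 1.8°R, so per K the value is 2.22 × 1.8 = 3.996.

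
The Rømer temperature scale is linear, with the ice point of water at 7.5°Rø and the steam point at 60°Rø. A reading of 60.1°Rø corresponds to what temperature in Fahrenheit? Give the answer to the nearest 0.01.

Linear interpolation between the fixed points: C = (60.1 - 7.5) × 100 / (60 - 7.5) = 100.1905°C.
Then 100.1905 × 1.8 + 32 = 212.34°F.

212.34°F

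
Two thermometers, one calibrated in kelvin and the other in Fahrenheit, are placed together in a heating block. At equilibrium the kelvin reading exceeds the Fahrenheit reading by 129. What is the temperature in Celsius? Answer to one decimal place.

140.2°C

Let x be the kelvin reading; then the Fahrenheit reading is 1.8·x - 459.67.
(1.8·x - 459.67) - x = -129  ⇒  (0.8)·x = 330.67  ⇒  x = 413.3375 K.
In Celsius: 413.3375 - 273.15 = 140.2°C.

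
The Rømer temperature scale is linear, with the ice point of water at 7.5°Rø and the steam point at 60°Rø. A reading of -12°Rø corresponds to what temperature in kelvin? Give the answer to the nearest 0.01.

Linear interpolation between the fixed points: C = (-12 - 7.5) × 100 / (60 - 7.5) = -37.1429°C.
Then -37.1429 + 273.15 = 236.01 K.

236.01 K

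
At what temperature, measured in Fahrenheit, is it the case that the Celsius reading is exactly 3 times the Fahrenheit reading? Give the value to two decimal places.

Let F be the Fahrenheit reading. The Celsius reading is C = 5/9·F - 17.7778.
Require C = 3·F: 5/9·F - 17.7778 = 3·F.
(-22/9)·F = 17.7778  ⇒  F = -7.27.

-7.27°F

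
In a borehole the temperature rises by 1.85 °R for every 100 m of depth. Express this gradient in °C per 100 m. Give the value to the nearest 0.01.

1.03 °C/100 m

The quantity depends on a temperature interval, so only the ratio of degree sizes applies; the offset between the scales is irrelevant.
A change of 1°R is a change of 5/9°C, so 1.85 × 5/9 = 1.03.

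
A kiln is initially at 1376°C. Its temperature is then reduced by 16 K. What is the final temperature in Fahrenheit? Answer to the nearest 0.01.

2480.00°F

The 16 K change is an interval; Kelvin and Celsius degrees are the same size, so ΔC = -16°C.
Final Celsius temperature: 1376.0000 - 16.0000 = 1360.0000°C.
In Fahrenheit: 1360.0000 × 1.8 + 32 = 2480.00°F.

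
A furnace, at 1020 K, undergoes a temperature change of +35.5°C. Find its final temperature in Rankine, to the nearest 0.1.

1899.9°R

Initial temperature in Celsius: 1020 - 273.15 = 746.8500°C.
Final Celsius temperature: 746.8500 + 35.5000 = 782.3500°C.
In Rankine: 782.3500 × 1.8 + 491.67 = 1899.9°R.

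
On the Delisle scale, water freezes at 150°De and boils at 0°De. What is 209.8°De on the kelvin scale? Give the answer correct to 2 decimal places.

Linear interpolation between the fixed points: C = (209.8 - 150) × 100 / (0 - 150) = -39.8667°C.
Then -39.8667 + 273.15 = 233.28 K.

233.28 K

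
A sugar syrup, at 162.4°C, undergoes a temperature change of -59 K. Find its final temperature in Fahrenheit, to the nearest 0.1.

The 59 K change is an interval; Kelvin and Celsius degrees are the same size, so ΔC = -59°C.
Final Celsius temperature: 162.4000 - 59.0000 = 103.4000°C.
In Fahrenheit: 103.4000 × 1.8 + 32 = 218.1°F.

218.1°F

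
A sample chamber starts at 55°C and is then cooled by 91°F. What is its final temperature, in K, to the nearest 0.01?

277.59 K

The 91°F change is an interval, so only the factor 5/9 applies: -91 × 5/9 = -50.5556°C.
Final Celsius temperature: 55.0000 - 50.5556 = 4.4444°C.
In kelvin: 4.4444 + 273.15 = 277.59 K.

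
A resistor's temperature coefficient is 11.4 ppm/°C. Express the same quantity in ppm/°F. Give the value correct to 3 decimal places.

The quantity depends on a temperature interval, so only the ratio of degree sizes applies; the offset between the scales is irrelevant.
A change of 1°F is a change of 5/9°C, so per °F the value is 11.4 × 5/9 = 6.333.

6.333 ppm/°F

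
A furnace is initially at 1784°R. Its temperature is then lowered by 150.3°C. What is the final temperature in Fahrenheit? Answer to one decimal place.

1053.8°F

Initial temperature in Celsius: (1784 - 491.67) × 5/9 = 717.9611°C.
Final Celsius temperature: 717.9611 - 150.3000 = 567.6611°C.
In Fahrenheit: 567.6611 × 1.8 + 32 = 1053.8°F.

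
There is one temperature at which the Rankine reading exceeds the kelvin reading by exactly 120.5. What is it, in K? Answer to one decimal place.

Let K be the kelvin reading. The Rankine reading is R = 1.8·K.
Require R - K = 120.5: (0.8)·K = 120.5.
K = (120.5) / (0.8) = 150.6.

150.6 K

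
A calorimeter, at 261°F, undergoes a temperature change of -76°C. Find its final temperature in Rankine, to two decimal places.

Initial temperature in Celsius: (261 - 32) × 5/9 = 127.2222°C.
Final Celsius temperature: 127.2222 - 76.0000 = 51.2222°C.
In Rankine: 51.2222 × 1.8 + 491.67 = 583.87°R.

583.87°R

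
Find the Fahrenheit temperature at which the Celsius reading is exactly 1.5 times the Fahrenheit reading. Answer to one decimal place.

-18.8°F

Let F be the Fahrenheit reading. The Celsius reading is C = 5/9·F - 17.7778.
Require C = 1.5·F: 5/9·F - 17.7778 = 1.5·F.
(-17/18)·F = 17.7778  ⇒  F = -18.8.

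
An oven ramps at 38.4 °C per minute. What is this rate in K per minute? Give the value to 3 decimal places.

Since only a temperature interval is involved, the additive offset between the scales drops out.
A change of 1°C is a change of 1 K, so 38.4 × 1 = 38.400.

38.400 K/minute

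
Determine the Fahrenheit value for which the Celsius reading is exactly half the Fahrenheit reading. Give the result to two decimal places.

Let F be the Fahrenheit reading. The Celsius reading is C = 5/9·F - 17.7778.
Require C = 0.5·F: 5/9·F - 17.7778 = 0.5·F.
(1/18)·F = 17.7778  ⇒  F = 320.00.

320.00°F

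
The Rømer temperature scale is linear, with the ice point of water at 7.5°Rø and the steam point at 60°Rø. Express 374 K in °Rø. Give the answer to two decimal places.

First in Celsius: 374 - 273.15 = 100.8500°C.
Linearly onto the Rømer scale: 7.5 + (100.8500 / 100) × (60 - 7.5) = 60.45°Rø.

60.45°Rø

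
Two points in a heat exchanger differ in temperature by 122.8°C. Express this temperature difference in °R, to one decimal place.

221.0°R

For a temperature interval the offset drops out; only the factor 1.8 applies.
122.8 × 1.8 = 221.0.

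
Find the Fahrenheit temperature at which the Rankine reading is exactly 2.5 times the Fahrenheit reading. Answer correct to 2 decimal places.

Let F be the Fahrenheit reading. The Rankine reading is R = 1·F + 459.67.
Require R = 2.5·F: 1·F + 459.67 = 2.5·F.
(-1.5)·F = -459.67  ⇒  F = 306.45.

306.45°F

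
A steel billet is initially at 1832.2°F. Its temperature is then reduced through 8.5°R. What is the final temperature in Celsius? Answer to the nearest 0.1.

Initial temperature in Celsius: (1832.2 - 32) × 5/9 = 1000.1111°C.
The 8.5°R change is an interval, so only the factor 5/9 applies: -8.5 × 5/9 = -4.7222°C.
Final Celsius temperature: 1000.1111 - 4.7222 = 995.3889°C.

995.4°C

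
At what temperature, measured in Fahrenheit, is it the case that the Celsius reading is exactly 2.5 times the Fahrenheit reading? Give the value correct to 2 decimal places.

-9.14°F

Let F be the Fahrenheit reading. The Celsius reading is C = 5/9·F - 17.7778.
Require C = 2.5·F: 5/9·F - 17.7778 = 2.5·F.
(-35/18)·F = 17.7778  ⇒  F = -9.14.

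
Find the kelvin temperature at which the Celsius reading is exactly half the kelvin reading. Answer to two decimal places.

546.30 K

Let K be the kelvin reading. The Celsius reading is C = 1·K - 273.15.
Require C = 0.5·K: 1·K - 273.15 = 0.5·K.
(0.5)·K = 273.15  ⇒  K = 546.30.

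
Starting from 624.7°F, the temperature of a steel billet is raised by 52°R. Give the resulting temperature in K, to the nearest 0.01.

631.32 K

Initial temperature in Celsius: (624.7 - 32) × 5/9 = 329.2778°C.
The 52°R change is an interval, so only the factor 5/9 applies: +52 × 5/9 = +28.8889°C.
Final Celsius temperature: 329.2778 + 28.8889 = 358.1667°C.
In kelvin: 358.1667 + 273.15 = 631.32 K.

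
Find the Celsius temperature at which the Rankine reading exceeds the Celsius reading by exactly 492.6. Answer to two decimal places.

1.16°C

Let C be the Celsius reading. The Rankine reading is R = 1.8·C + 491.67.
Require R - C = 492.6: (0.8)·C + 491.67 = 492.6.
C = (492.6 - 491.67) / (0.8) = 1.16.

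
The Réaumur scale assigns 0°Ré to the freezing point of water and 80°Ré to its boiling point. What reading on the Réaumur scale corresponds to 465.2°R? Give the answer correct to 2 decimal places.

First in Celsius: (465.2 - 491.67) × 5/9 = -14.7056°C.
Linearly onto the Réaumur scale: 0 + (-14.7056 / 100) × (80 - 0) = -11.76°Ré.

-11.76°Ré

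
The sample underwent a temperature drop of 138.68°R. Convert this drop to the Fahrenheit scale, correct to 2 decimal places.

Rankine and Fahrenheit degrees are the same size, so the interval is unchanged: 138.68.

138.68°F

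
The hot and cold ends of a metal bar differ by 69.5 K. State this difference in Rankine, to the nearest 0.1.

For a temperature interval the offset drops out; only the factor 1.8 applies.
69.5 × 1.8 = 125.1.

125.1°R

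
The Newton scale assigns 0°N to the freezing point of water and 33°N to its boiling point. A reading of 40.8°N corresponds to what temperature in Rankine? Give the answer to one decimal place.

714.2°R

Linear interpolation between the fixed points: C = (40.8 - 0) × 100 / (33 - 0) = 123.6364°C.
Then 123.6364 × 1.8 + 491.67 = 714.2°R.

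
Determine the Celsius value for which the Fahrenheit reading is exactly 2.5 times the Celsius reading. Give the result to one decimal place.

Let C be the Celsius reading. The Fahrenheit reading is F = 1.8·C + 32.
Require F = 2.5·C: 1.8·C + 32 = 2.5·C.
(-0.7)·C = -32  ⇒  C = 45.7.

45.7°C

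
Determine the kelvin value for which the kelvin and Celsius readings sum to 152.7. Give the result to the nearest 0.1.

Let K be the kelvin reading. The Celsius reading is C = 1·K - 273.15.
Require K + C = 152.7: (2)·K - 273.15 = 152.7.
K = (152.7 + 273.15) / (2) = 212.9.

212.9 K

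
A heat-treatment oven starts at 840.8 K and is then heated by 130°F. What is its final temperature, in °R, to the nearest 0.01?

Initial temperature in Celsius: 840.8 - 273.15 = 567.6500°C.
The 130°F change is an interval, so only the factor 5/9 applies: +130 × 5/9 = +72.2222°C.
Final Celsius temperature: 567.6500 + 72.2222 = 639.8722°C.
In Rankine: 639.8722 × 1.8 + 491.67 = 1643.44°R.

1643.44°R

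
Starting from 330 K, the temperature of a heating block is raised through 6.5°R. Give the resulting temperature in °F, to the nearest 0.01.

Initial temperature in Celsius: 330 - 273.15 = 56.8500°C.
The 6.5°R change is an interval, so only the factor 5/9 applies: +6.5 × 5/9 = +3.6111°C.
Final Celsius temperature: 56.8500 + 3.6111 = 60.4611°C.
In Fahrenheit: 60.4611 × 1.8 + 32 = 140.83°F.

140.83°F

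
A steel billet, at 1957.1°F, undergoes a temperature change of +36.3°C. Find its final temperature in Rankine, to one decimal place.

Initial temperature in Celsius: (1957.1 - 32) × 5/9 = 1069.5000°C.
Final Celsius temperature: 1069.5000 + 36.3000 = 1105.8000°C.
In Rankine: 1105.8000 × 1.8 + 491.67 = 2482.1°R.

2482.1°R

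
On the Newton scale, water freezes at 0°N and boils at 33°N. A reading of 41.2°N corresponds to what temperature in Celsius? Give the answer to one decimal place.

124.8°C

Linear interpolation between the fixed points: C = (41.2 - 0) × 100 / (33 - 0) = 124.8485°C.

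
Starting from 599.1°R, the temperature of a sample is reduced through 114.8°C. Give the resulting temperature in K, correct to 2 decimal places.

Initial temperature in Celsius: (599.1 - 491.67) × 5/9 = 59.6833°C.
Final Celsius temperature: 59.6833 - 114.8000 = -55.1167°C.
In kelvin: -55.1167 + 273.15 = 218.03 K.

218.03 K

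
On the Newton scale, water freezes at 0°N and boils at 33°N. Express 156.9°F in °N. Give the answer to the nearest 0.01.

First in Celsius: (156.9 - 32) × 5/9 = 69.3889°C.
Linearly onto the Newton scale: 0 + (69.3889 / 100) × (33 - 0) = 22.90°N.

22.90°N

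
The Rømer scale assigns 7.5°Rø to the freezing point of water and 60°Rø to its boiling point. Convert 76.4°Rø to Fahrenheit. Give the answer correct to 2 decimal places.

Linear interpolation between the fixed points: C = (76.4 - 7.5) × 100 / (60 - 7.5) = 131.2381°C.
Then 131.2381 × 1.8 + 32 = 268.23°F.

268.23°F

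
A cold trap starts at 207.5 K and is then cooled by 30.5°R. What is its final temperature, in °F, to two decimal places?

-116.67°F

Initial temperature in Celsius: 207.5 - 273.15 = -65.6500°C.
The 30.5°R change is an interval, so only the factor 5/9 applies: -30.5 × 5/9 = -16.9444°C.
Final Celsius temperature: -65.6500 - 16.9444 = -82.5944°C.
In Fahrenheit: -82.5944 × 1.8 + 32 = -116.67°F.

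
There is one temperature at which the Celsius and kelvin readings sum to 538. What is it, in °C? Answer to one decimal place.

132.4°C

Let C be the Celsius reading. The kelvin reading is K = 1·C + 273.15.
Require C + K = 538: (2)·C + 273.15 = 538.
C = (538 - 273.15) / (2) = 132.4.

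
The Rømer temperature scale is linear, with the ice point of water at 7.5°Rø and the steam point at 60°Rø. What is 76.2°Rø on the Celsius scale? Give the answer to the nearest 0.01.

130.86°C

Linear interpolation between the fixed points: C = (76.2 - 7.5) × 100 / (60 - 7.5) = 130.8571°C.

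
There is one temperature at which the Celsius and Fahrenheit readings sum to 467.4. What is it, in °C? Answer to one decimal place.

155.5°C

Let C be the Celsius reading. The Fahrenheit reading is F = 1.8·C + 32.
Require C + F = 467.4: (2.8)·C + 32 = 467.4.
C = (467.4 - 32) / (2.8) = 155.5.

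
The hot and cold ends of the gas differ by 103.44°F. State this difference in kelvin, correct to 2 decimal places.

Only the scale ratio 5/9 matters for a change in temperature.
103.44 × 5/9 = 57.47.

57.47 K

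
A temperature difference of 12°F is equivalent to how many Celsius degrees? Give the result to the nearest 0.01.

For a temperature interval the offset drops out; only the factor 5/9 applies.
12 × 5/9 = 6.67.

6.67°C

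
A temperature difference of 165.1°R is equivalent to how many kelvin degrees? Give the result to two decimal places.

91.72 K

For a temperature interval the offset drops out; only the factor 5/9 applies.
165.1 × 5/9 = 91.72.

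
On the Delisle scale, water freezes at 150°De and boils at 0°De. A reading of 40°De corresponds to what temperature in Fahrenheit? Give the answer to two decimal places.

Linear interpolation between the fixed points: C = (40 - 150) × 100 / (0 - 150) = 73.3333°C.
Then 73.3333 × 1.8 + 32 = 164.00°F.

164.00°F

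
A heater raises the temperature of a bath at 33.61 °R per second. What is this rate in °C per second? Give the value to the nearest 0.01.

18.67 °C/second

Since only a temperature interval is involved, the additive offset between the scales drops out.
A change of 1°R is a change of 5/9°C, so 33.61 × 5/9 = 18.67.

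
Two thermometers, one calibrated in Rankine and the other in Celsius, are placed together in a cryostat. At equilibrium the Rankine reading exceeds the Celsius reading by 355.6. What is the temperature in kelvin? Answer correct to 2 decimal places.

103.06 K

Let x be the Rankine reading; then the Celsius reading is 5/9·x - 273.15.
(5/9·x - 273.15) - x = -355.6  ⇒  (-4/9)·x = -82.45  ⇒  x = 185.5125°R.
In Celsius: (185.5125 - 491.67) × 5/9 = -170.0875°C.
In kelvin: -170.0875 + 273.15 = 103.06 K.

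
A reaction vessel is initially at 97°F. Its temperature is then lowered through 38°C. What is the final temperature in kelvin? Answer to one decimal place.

271.3 K

Initial temperature in Celsius: (97 - 32) × 5/9 = 36.1111°C.
Final Celsius temperature: 36.1111 - 38.0000 = -1.8889°C.
In kelvin: -1.8889 + 273.15 = 271.3 K.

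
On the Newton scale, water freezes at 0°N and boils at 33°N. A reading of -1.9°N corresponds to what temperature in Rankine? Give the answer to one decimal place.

Linear interpolation between the fixed points: C = (-1.9 - 0) × 100 / (33 - 0) = -5.7576°C.
Then -5.7576 × 1.8 + 491.67 = 481.3°R.

481.3°R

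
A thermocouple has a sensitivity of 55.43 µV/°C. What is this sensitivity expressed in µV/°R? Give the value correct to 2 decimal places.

30.79 µV/°R

The quantity depends on a temperature interval, so only the ratio of degree sizes applies; the offset between the scales is irrelevant.
A change of 1°R is a change of 5/9°C, so per °R the value is 55.43 × 5/9 = 30.79.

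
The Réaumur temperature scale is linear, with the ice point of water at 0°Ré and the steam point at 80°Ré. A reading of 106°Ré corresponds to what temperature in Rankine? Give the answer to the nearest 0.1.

Linear interpolation between the fixed points: C = (106 - 0) × 100 / (80 - 0) = 132.5000°C.
Then 132.5000 × 1.8 + 491.67 = 730.2°R.

730.2°R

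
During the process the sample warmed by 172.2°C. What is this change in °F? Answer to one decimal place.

An interval of 1°C corresponds to 1.8°F.
172.2 × 1.8 = 310.0.

310.0°F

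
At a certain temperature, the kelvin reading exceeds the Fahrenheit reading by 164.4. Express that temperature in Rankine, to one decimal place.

Let x be the Fahrenheit reading; then the kelvin reading is 5/9·x + 255.372.
(5/9·x + 255.372) - x = 164.4  ⇒  (-4/9)·x = -90.9722  ⇒  x = 204.6875°F.
In Celsius: (204.6875 - 32) × 5/9 = 95.9375°C.
In Rankine: 95.9375 × 1.8 + 491.67 = 664.4°R.

664.4°R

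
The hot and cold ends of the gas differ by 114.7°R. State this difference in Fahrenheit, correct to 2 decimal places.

Rankine and Fahrenheit degrees are the same size, so the interval is unchanged: 114.70.

114.70°F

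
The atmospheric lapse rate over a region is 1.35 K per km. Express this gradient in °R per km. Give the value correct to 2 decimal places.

2.43 °R/km

Since only a temperature interval is involved, the additive offset between the scales drops out.
A change of 1 K is a change of 1.8°R, so 1.35 × 1.8 = 2.43.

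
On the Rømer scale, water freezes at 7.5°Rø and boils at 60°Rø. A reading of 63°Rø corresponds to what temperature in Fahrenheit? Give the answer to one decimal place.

Linear interpolation between the fixed points: C = (63 - 7.5) × 100 / (60 - 7.5) = 105.7143°C.
Then 105.7143 × 1.8 + 32 = 222.3°F.

222.3°F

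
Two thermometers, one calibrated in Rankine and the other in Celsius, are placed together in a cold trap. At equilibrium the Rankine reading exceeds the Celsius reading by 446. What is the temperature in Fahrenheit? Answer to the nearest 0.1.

Let x be the Rankine reading; then the Celsius reading is 5/9·x - 273.15.
(5/9·x - 273.15) - x = -446  ⇒  (-4/9)·x = -172.85  ⇒  x = 388.9125°R.
In Celsius: (388.9125 - 491.67) × 5/9 = -57.0875°C.
In Fahrenheit: -57.0875 × 1.8 + 32 = -70.8°F.

-70.8°F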